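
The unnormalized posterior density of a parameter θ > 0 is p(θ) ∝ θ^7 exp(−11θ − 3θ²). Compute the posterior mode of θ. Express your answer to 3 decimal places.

θ̂_MAP = 0.500

ℓ'(θ) = 7/θ − 11 − 6θ. Setting this to zero and multiplying by θ: 6θ² + 11θ − 7 = 0.
θ = (−11 + √(11² + 4·6·7)) / (2·6) = (−11 + √289) / 12 = (−11 + 17)/12 = 1/2.
ℓ''(θ) = −7/θ² − 6 < 0, confirming a maximum.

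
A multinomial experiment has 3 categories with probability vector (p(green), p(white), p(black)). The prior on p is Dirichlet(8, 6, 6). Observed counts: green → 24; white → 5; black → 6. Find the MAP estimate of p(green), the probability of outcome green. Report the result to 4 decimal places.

MAP estimate of p(green) = 0.5962

The posterior is Dirichlet(αᵢ + nᵢ) = Dirichlet(32, 11, 12).
For a Dirichlet(a₁,…,a_K) with all aᵢ > 1, the mode has j-th component (aⱼ − 1)/(Σaᵢ − K).
Here Σaᵢ = 55 and K = 3, so p(green) = (32 − 1)/(55 − 3) = 31/52 ≈ 0.5962.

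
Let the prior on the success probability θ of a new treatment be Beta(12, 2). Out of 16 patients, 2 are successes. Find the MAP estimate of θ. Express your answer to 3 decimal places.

θ̂_MAP = 0.464

Prior: Beta(12, 2).
Data: 2 successes in 16 trials. The binomial likelihood contributes θ^2(1−θ)^14, so the posterior is Beta(12+2, 2+14) = Beta(14, 16).
For Beta(a, b) with a, b > 1 the mode is (a−1)/(a+b−2) = 13/28 ≈ 0.464.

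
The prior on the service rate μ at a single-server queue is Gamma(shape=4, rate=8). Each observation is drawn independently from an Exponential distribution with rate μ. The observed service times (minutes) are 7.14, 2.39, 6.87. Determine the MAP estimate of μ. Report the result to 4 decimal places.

μ̂_MAP = 0.2459

The Exponential(rate=μ) likelihood is ∝ μ^n e^(−μΣtᵢ). Here n = 3 and Σtᵢ = 7.14 + 2.39 + 6.87 = 16.40.
Posterior ∝ μ^3e^(−8μ) · μ^3e^(−16.40μ) = μ^6e^(−24.40μ), i.e. Gamma(7, 24.40).
Mode = (a−1)/b = 6/24.40 ≈ 0.2459.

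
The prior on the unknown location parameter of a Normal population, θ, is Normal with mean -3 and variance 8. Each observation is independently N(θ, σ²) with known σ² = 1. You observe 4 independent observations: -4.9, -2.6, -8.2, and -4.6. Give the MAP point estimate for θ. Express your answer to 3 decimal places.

θ̂_MAP = -5.012

n = 4; x̄ = ((-4.9) + (-2.6) + (-8.2) + (-4.6))/4 = -20.3/4 = -5.075.
For a Normal prior and Normal likelihood with known variance, the posterior is Normal; its mode equals its mean, the precision-weighted average.
Prior precision 1/σ₀² = 1/8 = 0.125; data precision n/σ² = 4/1 = 4.
θ̂ = (0.125·(-3) + 4·(-5.075)) / (0.125 + 4) = (-20.675)/4.125 = -827/165 ≈ -5.012.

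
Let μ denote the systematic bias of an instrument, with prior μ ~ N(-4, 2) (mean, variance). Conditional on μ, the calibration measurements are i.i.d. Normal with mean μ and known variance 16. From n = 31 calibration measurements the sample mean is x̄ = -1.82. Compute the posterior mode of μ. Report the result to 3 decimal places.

n = 31, x̄ = -1.82.
For a Normal prior and Normal likelihood with known variance, the posterior is Normal; its mode equals its mean, the precision-weighted average.
Prior precision 1/σ₀² = 1/2 = 0.5; data precision n/σ² = 31/16 = 1.9375.
μ̂ = (0.5·(-4) + 1.9375·(-1.82)) / (0.5 + 1.9375) = (-5.52625)/2.4375 = -4421/1950 ≈ -2.267.

μ̂_MAP = -2.267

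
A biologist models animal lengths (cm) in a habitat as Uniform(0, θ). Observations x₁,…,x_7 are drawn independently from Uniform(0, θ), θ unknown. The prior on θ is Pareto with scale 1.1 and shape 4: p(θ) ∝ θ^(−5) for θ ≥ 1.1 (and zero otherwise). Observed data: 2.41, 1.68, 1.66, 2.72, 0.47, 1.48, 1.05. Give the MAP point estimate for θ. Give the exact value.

θ̂_MAP = 2.72

The Uniform(0, θ) likelihood is θ^(−n) for θ ≥ max(xᵢ), zero otherwise. Here max(xᵢ) = 2.72.
Posterior ∝ θ^(−5) · θ^(−7) = θ^(−12) on θ ≥ max(1.1, 2.72) = 2.72.
This density is strictly decreasing in θ, so the posterior mode lies at the lower boundary of the support.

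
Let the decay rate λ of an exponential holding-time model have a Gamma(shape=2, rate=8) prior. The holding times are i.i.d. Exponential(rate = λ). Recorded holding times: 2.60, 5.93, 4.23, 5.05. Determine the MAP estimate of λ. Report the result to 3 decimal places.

The Exponential(rate=λ) likelihood is ∝ λ^n e^(−λΣtᵢ). Here n = 4 and Σtᵢ = 2.60 + 5.93 + 4.23 + 5.05 = 17.81.
Posterior ∝ λe^(−8λ) · λ^4e^(−17.81λ) = λ^5e^(−25.81λ), i.e. Gamma(6, 25.81).
Mode = (a−1)/b = 5/25.81 ≈ 0.194.

λ̂_MAP = 0.194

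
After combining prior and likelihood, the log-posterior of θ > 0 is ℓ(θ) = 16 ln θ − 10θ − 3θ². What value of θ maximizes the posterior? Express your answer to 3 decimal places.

θ̂_MAP = 1.000

ℓ'(θ) = 16/θ − 10 − 6θ. Setting this to zero and multiplying by θ: 6θ² + 10θ − 16 = 0.
θ = (−10 + √(10² + 4·6·16)) / (2·6) = (−10 + √484) / 12 = (−10 + 22)/12 = 1.
ℓ''(θ) = −16/θ² − 6 < 0, confirming a maximum.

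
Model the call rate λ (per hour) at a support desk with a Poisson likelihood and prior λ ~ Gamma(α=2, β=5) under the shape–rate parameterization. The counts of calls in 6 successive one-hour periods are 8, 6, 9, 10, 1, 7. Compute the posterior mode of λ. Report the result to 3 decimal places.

Σxᵢ = 8+6+9+10+1+7 = 41, with n = 6.
Posterior ∝ λe^(−5λ) · λ^41e^(−6λ) = λ^42e^(−11λ), i.e. Gamma(shape=43, rate=11).
The mode of a Gamma(a, b) with a ≥ 1 (shape–rate) is (a−1)/b = 42/11 ≈ 3.818.

λ̂_MAP = 3.818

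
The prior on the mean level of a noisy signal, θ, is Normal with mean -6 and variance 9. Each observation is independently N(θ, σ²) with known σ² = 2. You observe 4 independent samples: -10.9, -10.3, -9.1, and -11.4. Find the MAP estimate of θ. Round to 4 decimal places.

θ̂_MAP = -10.1921

n = 4; x̄ = ((-10.9) + (-10.3) + (-9.1) + (-11.4))/4 = -41.7/4 = -10.425.
For a Normal prior and Normal likelihood with known variance, the posterior is Normal; its mode equals its mean, the precision-weighted average.
Prior precision 1/σ₀² = 1/9; data precision n/σ² = 4/2 = 2.
θ̂ = ((1/9)·(-6) + 2·(-10.425)) / (1/9 + 2) = (-1291/60)/(19/9) = -3873/380 ≈ -10.1921.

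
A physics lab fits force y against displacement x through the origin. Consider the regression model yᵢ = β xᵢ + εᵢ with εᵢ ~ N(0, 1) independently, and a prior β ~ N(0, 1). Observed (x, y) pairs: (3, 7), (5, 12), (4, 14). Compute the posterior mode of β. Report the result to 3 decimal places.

β̂_MAP = 2.686

log p(β | y) = −Σ(yᵢ − βxᵢ)²/(2·1) − β²/(2·1) + const.
Setting the derivative to zero: Σxᵢ(yᵢ − βxᵢ)/1 − β/1 = 0, so β = Σxᵢyᵢ / (Σxᵢ² + σ²/τ²).
Σxᵢyᵢ = 3·7 + 5·12 + 4·14 = 137; Σxᵢ² = 50; σ²/τ² = 1.
β̂_MAP = 137 / (50 + 1) = 137/51 ≈ 2.686.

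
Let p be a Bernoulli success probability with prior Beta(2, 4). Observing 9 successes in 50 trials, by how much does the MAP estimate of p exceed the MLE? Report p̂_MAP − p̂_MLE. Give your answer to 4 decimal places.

MAP − MLE = 0.0052

Posterior is Beta(11, 45); MAP = (11−1)/(56−2) = 10/54 ≈ 0.18519.
MLE ignores the prior: p̂_MLE = k/n = 9/50 ≈ 0.18000.
Difference = 10/54 − 9/50 = 7/1350 ≈ 0.0052.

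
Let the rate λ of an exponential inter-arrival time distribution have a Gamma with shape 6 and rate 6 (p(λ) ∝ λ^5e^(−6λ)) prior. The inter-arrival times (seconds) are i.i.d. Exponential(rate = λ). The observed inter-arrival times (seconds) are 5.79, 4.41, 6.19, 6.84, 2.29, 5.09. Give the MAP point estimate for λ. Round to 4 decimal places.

The Exponential(rate=λ) likelihood is ∝ λ^n e^(−λΣtᵢ). Here n = 6 and Σtᵢ = 5.79 + 4.41 + 6.19 + 6.84 + 2.29 + 5.09 = 30.61.
Posterior ∝ λ^5e^(−6λ) · λ^6e^(−30.61λ) = λ^11e^(−36.61λ), i.e. Gamma(12, 36.61).
Mode = (a−1)/b = 11/36.61 ≈ 0.3005.

λ̂_MAP = 0.3005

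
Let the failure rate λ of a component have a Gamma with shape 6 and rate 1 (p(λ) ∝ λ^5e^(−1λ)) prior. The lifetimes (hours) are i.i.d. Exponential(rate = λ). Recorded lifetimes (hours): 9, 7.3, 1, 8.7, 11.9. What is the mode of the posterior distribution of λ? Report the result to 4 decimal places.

The Exponential(rate=λ) likelihood is ∝ λ^n e^(−λΣtᵢ). Here n = 5 and Σtᵢ = 9 + 7.3 + 1 + 8.7 + 11.9 = 37.9.
Posterior ∝ λ^5e^(−1λ) · λ^5e^(−37.9λ) = λ^10e^(−38.9λ), i.e. Gamma(11, 38.9).
Mode = (a−1)/b = 10/38.9 ≈ 0.2571.

λ̂_MAP = 0.2571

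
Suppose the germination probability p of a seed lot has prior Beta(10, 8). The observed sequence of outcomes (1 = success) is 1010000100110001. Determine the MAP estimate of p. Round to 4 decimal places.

p̂_MAP = 0.4688

Prior: Beta(10, 8).
Data: 6 successes in 16 trials (from the sequence). The binomial likelihood contributes p^6(1−p)^10, so the posterior is Beta(10+6, 8+10) = Beta(16, 18).
For Beta(a, b) with a, b > 1 the mode is (a−1)/(a+b−2) = 15/32 ≈ 0.4688.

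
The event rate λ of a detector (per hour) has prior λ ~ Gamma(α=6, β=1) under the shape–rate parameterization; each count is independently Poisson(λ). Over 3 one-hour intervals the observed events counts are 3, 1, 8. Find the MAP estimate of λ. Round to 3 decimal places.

Σxᵢ = 3+1+8 = 12, with n = 3.
Posterior ∝ λ^5e^(−1λ) · λ^12e^(−3λ) = λ^17e^(−4λ), i.e. Gamma(shape=18, rate=4).
The mode of a Gamma(a, b) with a ≥ 1 (shape–rate) is (a−1)/b = 17/4 ≈ 4.250.

λ̂_MAP = 4.250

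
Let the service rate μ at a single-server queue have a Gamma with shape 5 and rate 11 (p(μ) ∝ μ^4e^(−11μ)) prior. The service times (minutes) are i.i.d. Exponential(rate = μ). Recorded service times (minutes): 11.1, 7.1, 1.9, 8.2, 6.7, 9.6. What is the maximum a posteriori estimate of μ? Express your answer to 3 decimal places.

μ̂_MAP = 0.180

The Exponential(rate=μ) likelihood is ∝ μ^n e^(−μΣtᵢ). Here n = 6 and Σtᵢ = 11.1 + 7.1 + 1.9 + 8.2 + 6.7 + 9.6 = 44.6.
Posterior ∝ μ^4e^(−11μ) · μ^6e^(−44.6μ) = μ^10e^(−55.6μ), i.e. Gamma(11, 55.6).
Mode = (a−1)/b = 10/55.6 ≈ 0.180.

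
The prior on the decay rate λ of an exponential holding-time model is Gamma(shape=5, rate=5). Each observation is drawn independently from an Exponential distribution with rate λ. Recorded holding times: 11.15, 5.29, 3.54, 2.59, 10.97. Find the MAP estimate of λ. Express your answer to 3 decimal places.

The Exponential(rate=λ) likelihood is ∝ λ^n e^(−λΣtᵢ). Here n = 5 and Σtᵢ = 11.15 + 5.29 + 3.54 + 2.59 + 10.97 = 33.54.
Posterior ∝ λ^4e^(−5λ) · λ^5e^(−33.54λ) = λ^9e^(−38.54λ), i.e. Gamma(10, 38.54).
Mode = (a−1)/b = 9/38.54 ≈ 0.234.

λ̂_MAP = 0.234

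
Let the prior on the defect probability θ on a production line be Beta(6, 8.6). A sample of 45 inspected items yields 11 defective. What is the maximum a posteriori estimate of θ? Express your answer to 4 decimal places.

Prior: Beta(6, 8.6).
Data: 11 successes in 45 trials. The binomial likelihood contributes θ^11(1−θ)^34, so the posterior is Beta(6+11, 8.6+34) = Beta(17, 42.6).
For Beta(a, b) with a, b > 1 the mode is (a−1)/(a+b−2) = 16/57.6 ≈ 0.2778.

θ̂_MAP = 0.2778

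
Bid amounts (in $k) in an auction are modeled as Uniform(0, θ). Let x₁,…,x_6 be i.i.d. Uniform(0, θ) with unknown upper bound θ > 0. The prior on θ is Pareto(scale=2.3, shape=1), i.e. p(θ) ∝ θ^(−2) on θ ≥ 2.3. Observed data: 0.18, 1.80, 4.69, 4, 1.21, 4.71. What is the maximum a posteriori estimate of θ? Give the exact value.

θ̂_MAP = 4.71

The Uniform(0, θ) likelihood is θ^(−n) for θ ≥ max(xᵢ), zero otherwise. Here max(xᵢ) = 4.71.
Posterior ∝ θ^(−2) · θ^(−6) = θ^(−8) on θ ≥ max(2.3, 4.71) = 4.71.
This density is strictly decreasing in θ, so the posterior mode lies at the lower boundary of the support.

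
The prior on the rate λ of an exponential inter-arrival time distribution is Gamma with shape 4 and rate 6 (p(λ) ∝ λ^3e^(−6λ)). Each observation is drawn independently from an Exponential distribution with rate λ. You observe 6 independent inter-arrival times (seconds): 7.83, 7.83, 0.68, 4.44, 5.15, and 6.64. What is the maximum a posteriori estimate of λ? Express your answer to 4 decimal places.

The Exponential(rate=λ) likelihood is ∝ λ^n e^(−λΣtᵢ). Here n = 6 and Σtᵢ = 7.83 + 7.83 + 0.68 + 4.44 + 5.15 + 6.64 = 32.57.
Posterior ∝ λ^3e^(−6λ) · λ^6e^(−32.57λ) = λ^9e^(−38.57λ), i.e. Gamma(10, 38.57).
Mode = (a−1)/b = 9/38.57 ≈ 0.2333.

λ̂_MAP = 0.2333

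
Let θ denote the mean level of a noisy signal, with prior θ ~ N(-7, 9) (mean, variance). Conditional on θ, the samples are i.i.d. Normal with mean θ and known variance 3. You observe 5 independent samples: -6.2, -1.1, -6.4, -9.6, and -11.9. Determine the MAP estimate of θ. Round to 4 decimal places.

θ̂_MAP = -7.0375

n = 5; x̄ = ((-6.2) + (-1.1) + (-6.4) + (-9.6) + (-11.9))/5 = -35.2/5 = -7.04.
For a Normal prior and Normal likelihood with known variance, the posterior is Normal; its mode equals its mean, the precision-weighted average.
Prior precision 1/σ₀² = 1/9; data precision n/σ² = 5/3.
θ̂ = ((1/9)·(-7) + (5/3)·(-7.04)) / (1/9 + 5/3) = (-563/45)/(16/9) = -7.0375.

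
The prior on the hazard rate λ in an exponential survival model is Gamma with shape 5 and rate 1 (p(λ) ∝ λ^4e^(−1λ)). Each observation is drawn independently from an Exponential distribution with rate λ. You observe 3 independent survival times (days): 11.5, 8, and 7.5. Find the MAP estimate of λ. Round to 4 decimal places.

The Exponential(rate=λ) likelihood is ∝ λ^n e^(−λΣtᵢ). Here n = 3 and Σtᵢ = 11.5 + 8 + 7.5 = 27.
Posterior ∝ λ^4e^(−1λ) · λ^3e^(−27λ) = λ^7e^(−28λ), i.e. Gamma(8, 28).
Mode = (a−1)/b = 7/28 ≈ 0.2500.

λ̂_MAP = 0.2500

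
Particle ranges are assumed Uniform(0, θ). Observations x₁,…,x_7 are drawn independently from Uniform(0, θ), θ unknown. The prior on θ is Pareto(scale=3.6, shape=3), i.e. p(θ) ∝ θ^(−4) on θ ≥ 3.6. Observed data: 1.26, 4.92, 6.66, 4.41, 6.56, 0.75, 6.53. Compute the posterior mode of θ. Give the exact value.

θ̂_MAP = 6.66

The Uniform(0, θ) likelihood is θ^(−n) for θ ≥ max(xᵢ), zero otherwise. Here max(xᵢ) = 6.66.
Posterior ∝ θ^(−4) · θ^(−7) = θ^(−11) on θ ≥ max(3.6, 6.66) = 6.66.
This density is strictly decreasing in θ, so the posterior mode lies at the lower boundary of the support.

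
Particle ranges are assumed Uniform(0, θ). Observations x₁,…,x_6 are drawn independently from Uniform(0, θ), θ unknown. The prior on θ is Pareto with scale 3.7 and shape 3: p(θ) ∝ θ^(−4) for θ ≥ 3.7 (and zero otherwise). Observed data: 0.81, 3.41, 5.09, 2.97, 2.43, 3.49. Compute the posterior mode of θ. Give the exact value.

θ̂_MAP = 5.09

The Uniform(0, θ) likelihood is θ^(−n) for θ ≥ max(xᵢ), zero otherwise. Here max(xᵢ) = 5.09.
Posterior ∝ θ^(−4) · θ^(−6) = θ^(−10) on θ ≥ max(3.7, 5.09) = 5.09.
This density is strictly decreasing in θ, so the posterior mode lies at the lower boundary of the support.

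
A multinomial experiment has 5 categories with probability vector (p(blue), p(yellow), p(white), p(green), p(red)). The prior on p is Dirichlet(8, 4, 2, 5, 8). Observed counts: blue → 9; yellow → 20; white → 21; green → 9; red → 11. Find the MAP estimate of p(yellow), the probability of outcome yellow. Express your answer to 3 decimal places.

MAP estimate of p(yellow) = 0.250

The posterior is Dirichlet(αᵢ + nᵢ) = Dirichlet(17, 24, 23, 14, 19).
For a Dirichlet(a₁,…,a_K) with all aᵢ > 1, the mode has j-th component (aⱼ − 1)/(Σaᵢ − K).
Here Σaᵢ = 97 and K = 5, so p(yellow) = (24 − 1)/(97 − 5) = 23/92 ≈ 0.250.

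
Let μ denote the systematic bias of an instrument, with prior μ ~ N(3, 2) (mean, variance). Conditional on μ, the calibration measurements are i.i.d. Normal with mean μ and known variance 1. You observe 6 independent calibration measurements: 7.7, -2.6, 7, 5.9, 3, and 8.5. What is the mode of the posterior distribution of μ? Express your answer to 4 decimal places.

μ̂_MAP = 4.7692

n = 6; x̄ = (7.7 + (-2.6) + 7 + 5.9 + 3 + 8.5)/6 = 29.5/6 = 59/12 ≈ 4.9167.
For a Normal prior and Normal likelihood with known variance, the posterior is Normal; its mode equals its mean, the precision-weighted average.
Prior precision 1/σ₀² = 1/2 = 0.5; data precision n/σ² = 6/1 = 6.
μ̂ = (0.5·3 + 6·(59/12)) / (0.5 + 6) = 31/6.5 = 62/13 ≈ 4.7692.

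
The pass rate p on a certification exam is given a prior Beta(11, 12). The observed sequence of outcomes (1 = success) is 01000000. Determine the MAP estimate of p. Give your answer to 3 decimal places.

Prior: Beta(11, 12).
Data: 1 success in 8 trials (from the sequence). The binomial likelihood contributes p(1−p)^7, so the posterior is Beta(11+1, 12+7) = Beta(12, 19).
For Beta(a, b) with a, b > 1 the mode is (a−1)/(a+b−2) = 11/29 ≈ 0.379.

p̂_MAP = 0.379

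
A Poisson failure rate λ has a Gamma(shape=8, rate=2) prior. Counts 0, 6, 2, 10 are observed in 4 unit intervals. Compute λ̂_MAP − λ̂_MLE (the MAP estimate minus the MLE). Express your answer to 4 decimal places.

MAP − MLE = -0.3333

Σxᵢ = 18. Posterior is Gamma(26, 6); MAP = (26−1)/6 = 25/6 ≈ 4.16667.
MLE = x̄ = 18/4 ≈ 4.50000.
Difference = 25/6 − 18/4 = -1/3 ≈ -0.3333.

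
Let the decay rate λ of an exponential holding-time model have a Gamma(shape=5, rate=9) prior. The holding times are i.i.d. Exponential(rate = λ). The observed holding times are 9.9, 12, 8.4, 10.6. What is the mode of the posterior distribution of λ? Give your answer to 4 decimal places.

The Exponential(rate=λ) likelihood is ∝ λ^n e^(−λΣtᵢ). Here n = 4 and Σtᵢ = 9.9 + 12 + 8.4 + 10.6 = 40.9.
Posterior ∝ λ^4e^(−9λ) · λ^4e^(−40.9λ) = λ^8e^(−49.9λ), i.e. Gamma(9, 49.9).
Mode = (a−1)/b = 8/49.9 ≈ 0.1603.

λ̂_MAP = 0.1603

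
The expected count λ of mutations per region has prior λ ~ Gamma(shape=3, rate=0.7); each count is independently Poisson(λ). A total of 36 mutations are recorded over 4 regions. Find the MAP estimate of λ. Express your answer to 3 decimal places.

λ̂_MAP = 8.085

Σxᵢ = 36, n = 4.
Posterior ∝ λ^2e^(−0.7λ) · λ^36e^(−4λ) = λ^38e^(−4.7λ), i.e. Gamma(shape=39, rate=4.7).
The mode of a Gamma(a, b) with a ≥ 1 (shape–rate) is (a−1)/b = 38/4.7 ≈ 8.085.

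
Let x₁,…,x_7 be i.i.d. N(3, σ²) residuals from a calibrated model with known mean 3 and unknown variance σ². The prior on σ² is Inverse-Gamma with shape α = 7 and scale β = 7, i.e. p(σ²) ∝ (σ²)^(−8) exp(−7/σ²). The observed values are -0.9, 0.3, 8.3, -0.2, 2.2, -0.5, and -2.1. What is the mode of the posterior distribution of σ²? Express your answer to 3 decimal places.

Sum of squared deviations about the known mean: SS = (-0.9−3)² + (0.3−3)² + (8.3−3)² + (-0.2−3)² + (2.2−3)² + (-0.5−3)² + (-2.1−3)² = 99.73.
The Normal likelihood contributes (σ²)^(−n/2) exp(−SS/(2σ²)), so the posterior is Inverse-Gamma(α + n/2, β + SS/2) = Inverse-Gamma(10.5, 56.865).
The mode of Inverse-Gamma(a, b) is b/(a+1) = 56.865/11.5 ≈ 4.945.

σ̂²_MAP = 4.945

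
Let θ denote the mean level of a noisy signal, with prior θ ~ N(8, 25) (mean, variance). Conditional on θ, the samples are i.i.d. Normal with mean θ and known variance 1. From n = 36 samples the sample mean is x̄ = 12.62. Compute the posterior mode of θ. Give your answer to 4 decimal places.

n = 36, x̄ = 12.62.
For a Normal prior and Normal likelihood with known variance, the posterior is Normal; its mode equals its mean, the precision-weighted average.
Prior precision 1/σ₀² = 1/25 = 0.04; data precision n/σ² = 36/1 = 36.
θ̂ = (0.04·8 + 36·12.62) / (0.04 + 36) = 454.64/36.04 = 11366/901 ≈ 12.6149.

θ̂_MAP = 12.6149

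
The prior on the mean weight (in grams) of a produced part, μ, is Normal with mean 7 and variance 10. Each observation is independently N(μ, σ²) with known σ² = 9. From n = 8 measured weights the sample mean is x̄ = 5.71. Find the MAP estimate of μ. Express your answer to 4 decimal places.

μ̂_MAP = 5.8404

n = 8, x̄ = 5.71.
For a Normal prior and Normal likelihood with known variance, the posterior is Normal; its mode equals its mean, the precision-weighted average.
Prior precision 1/σ₀² = 1/10 = 0.1; data precision n/σ² = 8/9.
μ̂ = (0.1·7 + (8/9)·5.71) / (0.1 + 8/9) = (2599/450)/(89/90) = 2599/445 ≈ 5.8404.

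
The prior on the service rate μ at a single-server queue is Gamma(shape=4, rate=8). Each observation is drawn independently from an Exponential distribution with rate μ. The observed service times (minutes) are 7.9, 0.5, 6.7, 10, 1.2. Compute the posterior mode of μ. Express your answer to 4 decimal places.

μ̂_MAP = 0.2332

The Exponential(rate=μ) likelihood is ∝ μ^n e^(−μΣtᵢ). Here n = 5 and Σtᵢ = 7.9 + 0.5 + 6.7 + 10 + 1.2 = 26.3.
Posterior ∝ μ^3e^(−8μ) · μ^5e^(−26.3μ) = μ^8e^(−34.3μ), i.e. Gamma(9, 34.3).
Mode = (a−1)/b = 8/34.3 ≈ 0.2332.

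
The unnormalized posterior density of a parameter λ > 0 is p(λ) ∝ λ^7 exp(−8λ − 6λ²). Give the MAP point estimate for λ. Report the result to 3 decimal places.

λ̂_MAP = 0.500

ℓ'(λ) = 7/λ − 8 − 12λ. Setting this to zero and multiplying by λ: 12λ² + 8λ − 7 = 0.
λ = (−8 + √(8² + 4·12·7)) / (2·12) = (−8 + √400) / 24 = (−8 + 20)/24 = 1/2.
ℓ''(λ) = −7/λ² − 12 < 0, confirming a maximum.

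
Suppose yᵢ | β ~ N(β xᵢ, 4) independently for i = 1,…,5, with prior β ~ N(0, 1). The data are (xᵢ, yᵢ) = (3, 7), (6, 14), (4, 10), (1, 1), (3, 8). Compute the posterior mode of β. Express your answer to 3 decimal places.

log p(β | y) = −Σ(yᵢ − βxᵢ)²/(2·4) − β²/(2·1) + const.
Setting the derivative to zero: Σxᵢ(yᵢ − βxᵢ)/4 − β/1 = 0, so β = Σxᵢyᵢ / (Σxᵢ² + σ²/τ²).
Σxᵢyᵢ = 3·7 + 6·14 + 4·10 + 1·1 + 3·8 = 170; Σxᵢ² = 71; σ²/τ² = 4.
β̂_MAP = 170 / (71 + 4) = 170/75 ≈ 2.267.

β̂_MAP = 2.267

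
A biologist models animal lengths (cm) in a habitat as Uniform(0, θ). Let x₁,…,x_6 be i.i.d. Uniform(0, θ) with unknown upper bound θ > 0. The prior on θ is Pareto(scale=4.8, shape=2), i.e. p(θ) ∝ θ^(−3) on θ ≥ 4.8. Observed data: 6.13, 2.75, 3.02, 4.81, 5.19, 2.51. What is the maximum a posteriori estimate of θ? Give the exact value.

The Uniform(0, θ) likelihood is θ^(−n) for θ ≥ max(xᵢ), zero otherwise. Here max(xᵢ) = 6.13.
Posterior ∝ θ^(−3) · θ^(−6) = θ^(−9) on θ ≥ max(4.8, 6.13) = 6.13.
This density is strictly decreasing in θ, so the posterior mode lies at the lower boundary of the support.

θ̂_MAP = 6.13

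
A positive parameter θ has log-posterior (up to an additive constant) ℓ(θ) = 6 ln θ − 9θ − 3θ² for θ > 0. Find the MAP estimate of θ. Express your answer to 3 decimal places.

ℓ'(θ) = 6/θ − 9 − 6θ. Setting this to zero and multiplying by θ: 6θ² + 9θ − 6 = 0.
θ = (−9 + √(9² + 4·6·6)) / (2·6) = (−9 + √225) / 12 = (−9 + 15)/12 = 1/2.
ℓ''(θ) = −6/θ² − 6 < 0, confirming a maximum.

θ̂_MAP = 0.500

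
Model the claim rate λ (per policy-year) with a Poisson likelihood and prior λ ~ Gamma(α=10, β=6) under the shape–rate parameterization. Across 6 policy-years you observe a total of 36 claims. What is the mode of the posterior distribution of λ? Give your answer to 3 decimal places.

Σxᵢ = 36, n = 6.
Posterior ∝ λ^9e^(−6λ) · λ^36e^(−6λ) = λ^45e^(−12λ), i.e. Gamma(shape=46, rate=12).
The mode of a Gamma(a, b) with a ≥ 1 (shape–rate) is (a−1)/b = 45/12 ≈ 3.750.

λ̂_MAP = 3.750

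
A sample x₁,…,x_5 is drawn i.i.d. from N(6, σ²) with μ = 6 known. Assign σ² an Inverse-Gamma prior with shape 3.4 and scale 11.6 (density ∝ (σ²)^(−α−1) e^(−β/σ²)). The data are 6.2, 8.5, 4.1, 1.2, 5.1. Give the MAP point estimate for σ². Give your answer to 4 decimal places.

Sum of squared deviations about the known mean: SS = (6.2−6)² + (8.5−6)² + (4.1−6)² + (1.2−6)² + (5.1−6)² = 33.75.
The Normal likelihood contributes (σ²)^(−n/2) exp(−SS/(2σ²)), so the posterior is Inverse-Gamma(α + n/2, β + SS/2) = Inverse-Gamma(5.9, 28.475).
The mode of Inverse-Gamma(a, b) is b/(a+1) = 28.475/6.9 ≈ 4.1268.

σ̂²_MAP = 4.1268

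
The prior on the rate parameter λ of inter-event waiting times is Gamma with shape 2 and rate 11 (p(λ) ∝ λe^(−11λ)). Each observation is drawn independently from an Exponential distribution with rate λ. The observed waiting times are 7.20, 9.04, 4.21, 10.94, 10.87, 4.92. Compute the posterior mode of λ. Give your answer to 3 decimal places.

The Exponential(rate=λ) likelihood is ∝ λ^n e^(−λΣtᵢ). Here n = 6 and Σtᵢ = 7.20 + 9.04 + 4.21 + 10.94 + 10.87 + 4.92 = 47.18.
Posterior ∝ λe^(−11λ) · λ^6e^(−47.18λ) = λ^7e^(−58.18λ), i.e. Gamma(8, 58.18).
Mode = (a−1)/b = 7/58.18 ≈ 0.120.

λ̂_MAP = 0.120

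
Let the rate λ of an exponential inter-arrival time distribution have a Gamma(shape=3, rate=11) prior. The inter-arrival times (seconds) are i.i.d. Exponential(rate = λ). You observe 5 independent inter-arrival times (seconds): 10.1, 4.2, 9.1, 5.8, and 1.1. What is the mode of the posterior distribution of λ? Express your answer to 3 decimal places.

λ̂_MAP = 0.169

The Exponential(rate=λ) likelihood is ∝ λ^n e^(−λΣtᵢ). Here n = 5 and Σtᵢ = 10.1 + 4.2 + 9.1 + 5.8 + 1.1 = 30.3.
Posterior ∝ λ^2e^(−11λ) · λ^5e^(−30.3λ) = λ^7e^(−41.3λ), i.e. Gamma(8, 41.3).
Mode = (a−1)/b = 7/41.3 ≈ 0.169.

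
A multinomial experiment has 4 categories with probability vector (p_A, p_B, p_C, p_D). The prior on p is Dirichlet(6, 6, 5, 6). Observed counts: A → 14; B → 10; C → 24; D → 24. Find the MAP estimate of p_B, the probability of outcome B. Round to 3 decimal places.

The posterior is Dirichlet(αᵢ + nᵢ) = Dirichlet(20, 16, 29, 30).
For a Dirichlet(a₁,…,a_K) with all aᵢ > 1, the mode has j-th component (aⱼ − 1)/(Σaᵢ − K).
Here Σaᵢ = 95 and K = 4, so p_B = (16 − 1)/(95 − 4) = 15/91 ≈ 0.165.

MAP estimate of p_B = 0.165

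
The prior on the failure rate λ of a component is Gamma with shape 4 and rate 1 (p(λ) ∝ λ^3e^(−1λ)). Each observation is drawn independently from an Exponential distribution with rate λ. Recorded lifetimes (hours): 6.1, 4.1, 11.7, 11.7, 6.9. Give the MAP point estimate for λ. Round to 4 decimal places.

λ̂_MAP = 0.1928

The Exponential(rate=λ) likelihood is ∝ λ^n e^(−λΣtᵢ). Here n = 5 and Σtᵢ = 6.1 + 4.1 + 11.7 + 11.7 + 6.9 = 40.5.
Posterior ∝ λ^3e^(−1λ) · λ^5e^(−40.5λ) = λ^8e^(−41.5λ), i.e. Gamma(9, 41.5).
Mode = (a−1)/b = 8/41.5 ≈ 0.1928.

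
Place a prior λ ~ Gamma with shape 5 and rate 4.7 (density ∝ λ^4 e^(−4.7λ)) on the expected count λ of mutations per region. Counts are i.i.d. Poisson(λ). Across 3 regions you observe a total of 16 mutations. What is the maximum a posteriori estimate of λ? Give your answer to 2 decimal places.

Σxᵢ = 16, n = 3.
Posterior ∝ λ^4e^(−4.7λ) · λ^16e^(−3λ) = λ^20e^(−7.7λ), i.e. Gamma(shape=21, rate=7.7).
The mode of a Gamma(a, b) with a ≥ 1 (shape–rate) is (a−1)/b = 20/7.7 ≈ 2.60.

λ̂_MAP = 2.60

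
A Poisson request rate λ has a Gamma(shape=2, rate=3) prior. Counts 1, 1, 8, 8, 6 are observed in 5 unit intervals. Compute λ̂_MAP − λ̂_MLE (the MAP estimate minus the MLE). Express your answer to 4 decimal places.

Σxᵢ = 24. Posterior is Gamma(26, 8); MAP = (26−1)/8 = 25/8 ≈ 3.12500.
MLE = x̄ = 24/5 ≈ 4.80000.
Difference = 25/8 − 24/5 = -67/40 ≈ -1.6750.

MAP − MLE = -1.6750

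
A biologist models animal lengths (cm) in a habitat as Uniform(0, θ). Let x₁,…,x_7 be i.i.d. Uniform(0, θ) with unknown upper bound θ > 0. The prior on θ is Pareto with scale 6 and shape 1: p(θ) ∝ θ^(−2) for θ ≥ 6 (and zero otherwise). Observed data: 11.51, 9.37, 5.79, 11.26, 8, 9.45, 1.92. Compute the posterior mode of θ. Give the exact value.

The Uniform(0, θ) likelihood is θ^(−n) for θ ≥ max(xᵢ), zero otherwise. Here max(xᵢ) = 11.51.
Posterior ∝ θ^(−2) · θ^(−7) = θ^(−9) on θ ≥ max(6, 11.51) = 11.51.
This density is strictly decreasing in θ, so the posterior mode lies at the lower boundary of the support.

θ̂_MAP = 11.51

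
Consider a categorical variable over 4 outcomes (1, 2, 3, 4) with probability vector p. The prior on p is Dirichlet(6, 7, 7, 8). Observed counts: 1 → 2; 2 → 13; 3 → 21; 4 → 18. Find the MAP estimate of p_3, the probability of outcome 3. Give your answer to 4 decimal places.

The posterior is Dirichlet(αᵢ + nᵢ) = Dirichlet(8, 20, 28, 26).
For a Dirichlet(a₁,…,a_K) with all aᵢ > 1, the mode has j-th component (aⱼ − 1)/(Σaᵢ − K).
Here Σaᵢ = 82 and K = 4, so p_3 = (28 − 1)/(82 − 4) = 27/78 ≈ 0.3462.

MAP estimate: 0.3462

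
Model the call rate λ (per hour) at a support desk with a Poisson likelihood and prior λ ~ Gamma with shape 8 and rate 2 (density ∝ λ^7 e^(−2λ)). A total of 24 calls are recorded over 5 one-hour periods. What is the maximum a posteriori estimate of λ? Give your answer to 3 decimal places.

λ̂_MAP = 4.429

Σxᵢ = 24, n = 5.
Posterior ∝ λ^7e^(−2λ) · λ^24e^(−5λ) = λ^31e^(−7λ), i.e. Gamma(shape=32, rate=7).
The mode of a Gamma(a, b) with a ≥ 1 (shape–rate) is (a−1)/b = 31/7 ≈ 4.429.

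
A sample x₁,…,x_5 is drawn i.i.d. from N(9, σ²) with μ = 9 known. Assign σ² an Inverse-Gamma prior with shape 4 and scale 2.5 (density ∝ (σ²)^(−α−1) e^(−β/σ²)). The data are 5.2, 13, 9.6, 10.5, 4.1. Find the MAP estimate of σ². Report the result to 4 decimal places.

Sum of squared deviations about the known mean: SS = (5.2−9)² + (13−9)² + (9.6−9)² + (10.5−9)² + (4.1−9)² = 57.06.
The Normal likelihood contributes (σ²)^(−n/2) exp(−SS/(2σ²)), so the posterior is Inverse-Gamma(α + n/2, β + SS/2) = Inverse-Gamma(6.5, 31.03).
The mode of Inverse-Gamma(a, b) is b/(a+1) = 31.03/7.5 ≈ 4.1373.

σ̂²_MAP = 4.1373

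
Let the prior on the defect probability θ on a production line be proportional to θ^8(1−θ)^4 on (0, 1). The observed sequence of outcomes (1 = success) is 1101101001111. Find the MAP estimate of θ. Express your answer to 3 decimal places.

The prior density ∝ θ^8(1−θ)^4 is the kernel of Beta(9, 5).
Data: 9 successes in 13 trials (from the sequence). The binomial likelihood contributes θ^9(1−θ)^4, so the posterior is Beta(9+9, 5+4) = Beta(18, 9).
For Beta(a, b) with a, b > 1 the mode is (a−1)/(a+b−2) = 17/25 ≈ 0.680.

θ̂_MAP = 0.680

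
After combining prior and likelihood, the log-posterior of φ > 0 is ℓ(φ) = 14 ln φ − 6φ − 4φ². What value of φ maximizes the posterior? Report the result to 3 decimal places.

ℓ'(φ) = 14/φ − 6 − 8φ. Setting this to zero and multiplying by φ: 8φ² + 6φ − 14 = 0.
φ = (−6 + √(6² + 4·8·14)) / (2·8) = (−6 + √484) / 16 = (−6 + 22)/16 = 1.
ℓ''(φ) = −14/φ² − 8 < 0, confirming a maximum.

φ̂_MAP = 1.000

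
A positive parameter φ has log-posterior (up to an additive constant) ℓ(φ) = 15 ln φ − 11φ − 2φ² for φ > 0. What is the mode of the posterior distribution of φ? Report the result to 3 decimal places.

φ̂_MAP = 1.000

ℓ'(φ) = 15/φ − 11 − 4φ. Setting this to zero and multiplying by φ: 4φ² + 11φ − 15 = 0.
φ = (−11 + √(11² + 4·4·15)) / (2·4) = (−11 + √361) / 8 = (−11 + 19)/8 = 1.
ℓ''(φ) = −15/φ² − 4 < 0, confirming a maximum.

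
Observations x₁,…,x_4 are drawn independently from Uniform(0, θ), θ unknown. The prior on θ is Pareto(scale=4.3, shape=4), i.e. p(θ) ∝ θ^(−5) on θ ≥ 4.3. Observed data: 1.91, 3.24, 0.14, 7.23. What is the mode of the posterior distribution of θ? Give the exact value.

θ̂_MAP = 7.23

The Uniform(0, θ) likelihood is θ^(−n) for θ ≥ max(xᵢ), zero otherwise. Here max(xᵢ) = 7.23.
Posterior ∝ θ^(−5) · θ^(−4) = θ^(−9) on θ ≥ max(4.3, 7.23) = 7.23.
This density is strictly decreasing in θ, so the posterior mode lies at the lower boundary of the support.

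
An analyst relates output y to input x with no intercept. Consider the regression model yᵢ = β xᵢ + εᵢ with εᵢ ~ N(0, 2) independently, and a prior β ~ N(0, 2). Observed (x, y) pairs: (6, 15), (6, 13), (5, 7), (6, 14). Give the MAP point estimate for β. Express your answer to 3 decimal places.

log p(β | y) = −Σ(yᵢ − βxᵢ)²/(2·2) − β²/(2·2) + const.
Setting the derivative to zero: Σxᵢ(yᵢ − βxᵢ)/2 − β/2 = 0, so β = Σxᵢyᵢ / (Σxᵢ² + σ²/τ²).
Σxᵢyᵢ = 6·15 + 6·13 + 5·7 + 6·14 = 287; Σxᵢ² = 133; σ²/τ² = 1.
β̂_MAP = 287 / (133 + 1) = 287/134 ≈ 2.142.

β̂_MAP = 2.142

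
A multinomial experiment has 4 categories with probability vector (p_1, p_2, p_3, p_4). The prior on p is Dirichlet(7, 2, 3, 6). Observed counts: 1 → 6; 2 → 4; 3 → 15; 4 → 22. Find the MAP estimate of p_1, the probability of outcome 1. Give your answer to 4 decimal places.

MAP estimate: 0.1967

The posterior is Dirichlet(αᵢ + nᵢ) = Dirichlet(13, 6, 18, 28).
For a Dirichlet(a₁,…,a_K) with all aᵢ > 1, the mode has j-th component (aⱼ − 1)/(Σaᵢ − K).
Here Σaᵢ = 65 and K = 4, so p_1 = (13 − 1)/(65 − 4) = 12/61 ≈ 0.1967.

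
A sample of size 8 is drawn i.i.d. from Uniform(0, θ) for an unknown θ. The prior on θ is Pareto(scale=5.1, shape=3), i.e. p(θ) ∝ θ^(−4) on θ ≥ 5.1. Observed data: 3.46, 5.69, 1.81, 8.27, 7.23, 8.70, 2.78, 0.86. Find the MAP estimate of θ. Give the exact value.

θ̂_MAP = 8.70

The Uniform(0, θ) likelihood is θ^(−n) for θ ≥ max(xᵢ), zero otherwise. Here max(xᵢ) = 8.70.
Posterior ∝ θ^(−4) · θ^(−8) = θ^(−12) on θ ≥ max(5.1, 8.70) = 8.70.
This density is strictly decreasing in θ, so the posterior mode lies at the lower boundary of the support.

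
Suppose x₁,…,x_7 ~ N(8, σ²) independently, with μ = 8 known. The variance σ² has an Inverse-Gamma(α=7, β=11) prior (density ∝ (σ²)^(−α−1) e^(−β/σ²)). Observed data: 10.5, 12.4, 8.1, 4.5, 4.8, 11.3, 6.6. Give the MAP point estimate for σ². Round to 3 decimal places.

σ̂²_MAP = 3.607

Sum of squared deviations about the known mean: SS = (10.5−8)² + (12.4−8)² + (8.1−8)² + (4.5−8)² + (4.8−8)² + (11.3−8)² + (6.6−8)² = 60.96.
The Normal likelihood contributes (σ²)^(−n/2) exp(−SS/(2σ²)), so the posterior is Inverse-Gamma(α + n/2, β + SS/2) = Inverse-Gamma(10.5, 41.48).
The mode of Inverse-Gamma(a, b) is b/(a+1) = 41.48/11.5 ≈ 3.607.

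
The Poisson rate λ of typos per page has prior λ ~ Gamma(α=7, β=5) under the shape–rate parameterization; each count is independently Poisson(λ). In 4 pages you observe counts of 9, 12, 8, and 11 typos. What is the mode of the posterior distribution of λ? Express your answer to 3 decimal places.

λ̂_MAP = 5.111

Σxᵢ = 9+12+8+11 = 40, with n = 4.
Posterior ∝ λ^6e^(−5λ) · λ^40e^(−4λ) = λ^46e^(−9λ), i.e. Gamma(shape=47, rate=9).
The mode of a Gamma(a, b) with a ≥ 1 (shape–rate) is (a−1)/b = 46/9 ≈ 5.111.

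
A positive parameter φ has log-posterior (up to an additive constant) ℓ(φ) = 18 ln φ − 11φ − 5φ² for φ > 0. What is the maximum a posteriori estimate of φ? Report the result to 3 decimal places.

ℓ'(φ) = 18/φ − 11 − 10φ. Setting this to zero and multiplying by φ: 10φ² + 11φ − 18 = 0.
φ = (−11 + √(11² + 4·10·18)) / (2·10) = (−11 + √841) / 20 = (−11 + 29)/20 = 9/10.
ℓ''(φ) = −18/φ² − 10 < 0, confirming a maximum.

φ̂_MAP = 0.900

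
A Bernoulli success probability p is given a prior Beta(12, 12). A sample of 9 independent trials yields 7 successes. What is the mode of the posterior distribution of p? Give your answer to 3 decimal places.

Prior: Beta(12, 12).
Data: 7 successes in 9 trials. The binomial likelihood contributes p^7(1−p)^2, so the posterior is Beta(12+7, 12+2) = Beta(19, 14).
For Beta(a, b) with a, b > 1 the mode is (a−1)/(a+b−2) = 18/31 ≈ 0.581.

p̂_MAP = 0.581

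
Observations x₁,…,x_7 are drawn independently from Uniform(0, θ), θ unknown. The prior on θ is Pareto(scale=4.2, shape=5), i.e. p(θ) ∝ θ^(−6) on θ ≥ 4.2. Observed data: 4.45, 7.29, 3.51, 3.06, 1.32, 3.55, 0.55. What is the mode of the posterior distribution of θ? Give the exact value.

θ̂_MAP = 7.29

The Uniform(0, θ) likelihood is θ^(−n) for θ ≥ max(xᵢ), zero otherwise. Here max(xᵢ) = 7.29.
Posterior ∝ θ^(−6) · θ^(−7) = θ^(−13) on θ ≥ max(4.2, 7.29) = 7.29.
This density is strictly decreasing in θ, so the posterior mode lies at the lower boundary of the support.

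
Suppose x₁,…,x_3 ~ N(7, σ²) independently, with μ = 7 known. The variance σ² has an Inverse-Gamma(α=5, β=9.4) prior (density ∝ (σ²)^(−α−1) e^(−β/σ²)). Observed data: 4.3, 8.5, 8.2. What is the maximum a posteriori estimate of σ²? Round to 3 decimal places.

Sum of squared deviations about the known mean: SS = (4.3−7)² + (8.5−7)² + (8.2−7)² = 10.98.
The Normal likelihood contributes (σ²)^(−n/2) exp(−SS/(2σ²)), so the posterior is Inverse-Gamma(α + n/2, β + SS/2) = Inverse-Gamma(6.5, 14.89).
The mode of Inverse-Gamma(a, b) is b/(a+1) = 14.89/7.5 ≈ 1.985.

σ̂²_MAP = 1.985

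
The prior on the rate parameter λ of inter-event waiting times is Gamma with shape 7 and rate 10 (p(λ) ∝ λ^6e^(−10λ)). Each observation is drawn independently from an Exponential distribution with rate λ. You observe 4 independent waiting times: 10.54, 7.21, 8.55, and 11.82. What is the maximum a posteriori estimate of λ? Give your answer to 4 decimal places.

The Exponential(rate=λ) likelihood is ∝ λ^n e^(−λΣtᵢ). Here n = 4 and Σtᵢ = 10.54 + 7.21 + 8.55 + 11.82 = 38.12.
Posterior ∝ λ^6e^(−10λ) · λ^4e^(−38.12λ) = λ^10e^(−48.12λ), i.e. Gamma(11, 48.12).
Mode = (a−1)/b = 10/48.12 ≈ 0.2078.

λ̂_MAP = 0.2078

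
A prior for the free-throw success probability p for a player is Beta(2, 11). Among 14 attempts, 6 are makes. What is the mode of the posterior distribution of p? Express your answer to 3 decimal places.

Prior: Beta(2, 11).
Data: 6 successes in 14 trials. The binomial likelihood contributes p^6(1−p)^8, so the posterior is Beta(2+6, 11+8) = Beta(8, 19).
For Beta(a, b) with a, b > 1 the mode is (a−1)/(a+b−2) = 7/25 ≈ 0.280.

p̂_MAP = 0.280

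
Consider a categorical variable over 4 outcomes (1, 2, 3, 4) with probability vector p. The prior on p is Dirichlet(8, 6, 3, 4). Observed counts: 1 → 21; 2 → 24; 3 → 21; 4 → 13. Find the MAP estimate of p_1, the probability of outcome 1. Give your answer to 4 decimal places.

MAP estimate: 0.2917

The posterior is Dirichlet(αᵢ + nᵢ) = Dirichlet(29, 30, 24, 17).
For a Dirichlet(a₁,…,a_K) with all aᵢ > 1, the mode has j-th component (aⱼ − 1)/(Σaᵢ − K).
Here Σaᵢ = 100 and K = 4, so p_1 = (29 − 1)/(100 − 4) = 28/96 ≈ 0.2917.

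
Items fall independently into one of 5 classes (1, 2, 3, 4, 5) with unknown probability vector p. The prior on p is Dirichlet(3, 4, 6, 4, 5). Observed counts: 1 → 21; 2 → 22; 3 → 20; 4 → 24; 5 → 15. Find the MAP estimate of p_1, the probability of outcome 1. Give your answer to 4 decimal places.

MAP estimate: 0.1933

The posterior is Dirichlet(αᵢ + nᵢ) = Dirichlet(24, 26, 26, 28, 20).
For a Dirichlet(a₁,…,a_K) with all aᵢ > 1, the mode has j-th component (aⱼ − 1)/(Σaᵢ − K).
Here Σaᵢ = 124 and K = 5, so p_1 = (24 − 1)/(124 − 5) = 23/119 ≈ 0.1933.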